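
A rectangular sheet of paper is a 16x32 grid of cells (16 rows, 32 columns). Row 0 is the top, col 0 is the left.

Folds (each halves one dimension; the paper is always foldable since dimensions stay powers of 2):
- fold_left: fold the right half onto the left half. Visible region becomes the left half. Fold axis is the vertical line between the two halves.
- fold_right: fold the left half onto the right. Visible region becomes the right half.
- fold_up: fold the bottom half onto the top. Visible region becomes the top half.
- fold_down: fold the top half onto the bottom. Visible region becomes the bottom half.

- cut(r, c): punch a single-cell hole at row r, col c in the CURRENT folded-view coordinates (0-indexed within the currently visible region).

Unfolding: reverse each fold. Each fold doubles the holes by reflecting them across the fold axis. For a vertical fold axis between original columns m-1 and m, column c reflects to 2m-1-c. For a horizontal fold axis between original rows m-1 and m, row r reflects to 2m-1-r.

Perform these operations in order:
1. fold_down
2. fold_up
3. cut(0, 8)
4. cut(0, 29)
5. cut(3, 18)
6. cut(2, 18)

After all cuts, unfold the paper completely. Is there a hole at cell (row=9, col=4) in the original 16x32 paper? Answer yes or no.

Answer: no

Derivation:
Op 1 fold_down: fold axis h@8; visible region now rows[8,16) x cols[0,32) = 8x32
Op 2 fold_up: fold axis h@12; visible region now rows[8,12) x cols[0,32) = 4x32
Op 3 cut(0, 8): punch at orig (8,8); cuts so far [(8, 8)]; region rows[8,12) x cols[0,32) = 4x32
Op 4 cut(0, 29): punch at orig (8,29); cuts so far [(8, 8), (8, 29)]; region rows[8,12) x cols[0,32) = 4x32
Op 5 cut(3, 18): punch at orig (11,18); cuts so far [(8, 8), (8, 29), (11, 18)]; region rows[8,12) x cols[0,32) = 4x32
Op 6 cut(2, 18): punch at orig (10,18); cuts so far [(8, 8), (8, 29), (10, 18), (11, 18)]; region rows[8,12) x cols[0,32) = 4x32
Unfold 1 (reflect across h@12): 8 holes -> [(8, 8), (8, 29), (10, 18), (11, 18), (12, 18), (13, 18), (15, 8), (15, 29)]
Unfold 2 (reflect across h@8): 16 holes -> [(0, 8), (0, 29), (2, 18), (3, 18), (4, 18), (5, 18), (7, 8), (7, 29), (8, 8), (8, 29), (10, 18), (11, 18), (12, 18), (13, 18), (15, 8), (15, 29)]
Holes: [(0, 8), (0, 29), (2, 18), (3, 18), (4, 18), (5, 18), (7, 8), (7, 29), (8, 8), (8, 29), (10, 18), (11, 18), (12, 18), (13, 18), (15, 8), (15, 29)]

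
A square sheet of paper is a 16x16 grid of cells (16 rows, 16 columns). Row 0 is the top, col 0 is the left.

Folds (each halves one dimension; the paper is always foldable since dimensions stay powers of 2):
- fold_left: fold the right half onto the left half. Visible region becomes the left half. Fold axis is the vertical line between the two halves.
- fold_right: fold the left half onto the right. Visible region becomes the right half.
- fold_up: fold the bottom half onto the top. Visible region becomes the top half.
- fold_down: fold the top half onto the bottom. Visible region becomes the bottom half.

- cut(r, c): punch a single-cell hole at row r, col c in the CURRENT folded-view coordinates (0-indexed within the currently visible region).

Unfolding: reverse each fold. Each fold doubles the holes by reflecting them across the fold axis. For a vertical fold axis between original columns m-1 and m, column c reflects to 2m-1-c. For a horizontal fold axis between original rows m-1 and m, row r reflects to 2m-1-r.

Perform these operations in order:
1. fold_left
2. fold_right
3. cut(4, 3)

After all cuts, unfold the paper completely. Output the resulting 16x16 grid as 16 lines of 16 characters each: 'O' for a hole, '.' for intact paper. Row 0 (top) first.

Op 1 fold_left: fold axis v@8; visible region now rows[0,16) x cols[0,8) = 16x8
Op 2 fold_right: fold axis v@4; visible region now rows[0,16) x cols[4,8) = 16x4
Op 3 cut(4, 3): punch at orig (4,7); cuts so far [(4, 7)]; region rows[0,16) x cols[4,8) = 16x4
Unfold 1 (reflect across v@4): 2 holes -> [(4, 0), (4, 7)]
Unfold 2 (reflect across v@8): 4 holes -> [(4, 0), (4, 7), (4, 8), (4, 15)]

Answer: ................
................
................
................
O......OO......O
................
................
................
................
................
................
................
................
................
................
................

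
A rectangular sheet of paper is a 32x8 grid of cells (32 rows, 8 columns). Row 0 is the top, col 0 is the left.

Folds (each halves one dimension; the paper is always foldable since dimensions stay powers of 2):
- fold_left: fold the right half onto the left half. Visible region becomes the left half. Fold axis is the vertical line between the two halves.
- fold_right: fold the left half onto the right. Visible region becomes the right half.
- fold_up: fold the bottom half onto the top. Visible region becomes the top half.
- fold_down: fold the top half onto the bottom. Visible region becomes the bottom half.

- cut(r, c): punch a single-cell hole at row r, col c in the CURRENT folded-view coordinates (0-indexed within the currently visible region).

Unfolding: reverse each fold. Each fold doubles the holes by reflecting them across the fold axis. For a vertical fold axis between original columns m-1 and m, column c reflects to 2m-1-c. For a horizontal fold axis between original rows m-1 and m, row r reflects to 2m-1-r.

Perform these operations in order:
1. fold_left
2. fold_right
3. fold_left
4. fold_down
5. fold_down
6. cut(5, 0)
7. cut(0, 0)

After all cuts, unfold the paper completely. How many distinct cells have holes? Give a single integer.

Op 1 fold_left: fold axis v@4; visible region now rows[0,32) x cols[0,4) = 32x4
Op 2 fold_right: fold axis v@2; visible region now rows[0,32) x cols[2,4) = 32x2
Op 3 fold_left: fold axis v@3; visible region now rows[0,32) x cols[2,3) = 32x1
Op 4 fold_down: fold axis h@16; visible region now rows[16,32) x cols[2,3) = 16x1
Op 5 fold_down: fold axis h@24; visible region now rows[24,32) x cols[2,3) = 8x1
Op 6 cut(5, 0): punch at orig (29,2); cuts so far [(29, 2)]; region rows[24,32) x cols[2,3) = 8x1
Op 7 cut(0, 0): punch at orig (24,2); cuts so far [(24, 2), (29, 2)]; region rows[24,32) x cols[2,3) = 8x1
Unfold 1 (reflect across h@24): 4 holes -> [(18, 2), (23, 2), (24, 2), (29, 2)]
Unfold 2 (reflect across h@16): 8 holes -> [(2, 2), (7, 2), (8, 2), (13, 2), (18, 2), (23, 2), (24, 2), (29, 2)]
Unfold 3 (reflect across v@3): 16 holes -> [(2, 2), (2, 3), (7, 2), (7, 3), (8, 2), (8, 3), (13, 2), (13, 3), (18, 2), (18, 3), (23, 2), (23, 3), (24, 2), (24, 3), (29, 2), (29, 3)]
Unfold 4 (reflect across v@2): 32 holes -> [(2, 0), (2, 1), (2, 2), (2, 3), (7, 0), (7, 1), (7, 2), (7, 3), (8, 0), (8, 1), (8, 2), (8, 3), (13, 0), (13, 1), (13, 2), (13, 3), (18, 0), (18, 1), (18, 2), (18, 3), (23, 0), (23, 1), (23, 2), (23, 3), (24, 0), (24, 1), (24, 2), (24, 3), (29, 0), (29, 1), (29, 2), (29, 3)]
Unfold 5 (reflect across v@4): 64 holes -> [(2, 0), (2, 1), (2, 2), (2, 3), (2, 4), (2, 5), (2, 6), (2, 7), (7, 0), (7, 1), (7, 2), (7, 3), (7, 4), (7, 5), (7, 6), (7, 7), (8, 0), (8, 1), (8, 2), (8, 3), (8, 4), (8, 5), (8, 6), (8, 7), (13, 0), (13, 1), (13, 2), (13, 3), (13, 4), (13, 5), (13, 6), (13, 7), (18, 0), (18, 1), (18, 2), (18, 3), (18, 4), (18, 5), (18, 6), (18, 7), (23, 0), (23, 1), (23, 2), (23, 3), (23, 4), (23, 5), (23, 6), (23, 7), (24, 0), (24, 1), (24, 2), (24, 3), (24, 4), (24, 5), (24, 6), (24, 7), (29, 0), (29, 1), (29, 2), (29, 3), (29, 4), (29, 5), (29, 6), (29, 7)]

Answer: 64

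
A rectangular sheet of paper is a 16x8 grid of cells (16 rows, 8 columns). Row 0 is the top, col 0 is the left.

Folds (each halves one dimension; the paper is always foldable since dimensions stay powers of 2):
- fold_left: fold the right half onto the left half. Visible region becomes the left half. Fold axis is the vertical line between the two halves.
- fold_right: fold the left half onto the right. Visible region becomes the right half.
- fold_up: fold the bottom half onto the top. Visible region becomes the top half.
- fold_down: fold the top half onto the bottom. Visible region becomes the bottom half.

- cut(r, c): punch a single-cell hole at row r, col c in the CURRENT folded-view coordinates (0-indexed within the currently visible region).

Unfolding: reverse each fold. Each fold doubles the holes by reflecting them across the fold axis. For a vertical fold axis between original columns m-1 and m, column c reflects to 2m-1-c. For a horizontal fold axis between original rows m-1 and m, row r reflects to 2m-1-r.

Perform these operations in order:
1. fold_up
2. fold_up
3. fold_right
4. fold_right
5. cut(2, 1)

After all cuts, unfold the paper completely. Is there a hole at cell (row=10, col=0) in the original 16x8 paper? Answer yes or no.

Op 1 fold_up: fold axis h@8; visible region now rows[0,8) x cols[0,8) = 8x8
Op 2 fold_up: fold axis h@4; visible region now rows[0,4) x cols[0,8) = 4x8
Op 3 fold_right: fold axis v@4; visible region now rows[0,4) x cols[4,8) = 4x4
Op 4 fold_right: fold axis v@6; visible region now rows[0,4) x cols[6,8) = 4x2
Op 5 cut(2, 1): punch at orig (2,7); cuts so far [(2, 7)]; region rows[0,4) x cols[6,8) = 4x2
Unfold 1 (reflect across v@6): 2 holes -> [(2, 4), (2, 7)]
Unfold 2 (reflect across v@4): 4 holes -> [(2, 0), (2, 3), (2, 4), (2, 7)]
Unfold 3 (reflect across h@4): 8 holes -> [(2, 0), (2, 3), (2, 4), (2, 7), (5, 0), (5, 3), (5, 4), (5, 7)]
Unfold 4 (reflect across h@8): 16 holes -> [(2, 0), (2, 3), (2, 4), (2, 7), (5, 0), (5, 3), (5, 4), (5, 7), (10, 0), (10, 3), (10, 4), (10, 7), (13, 0), (13, 3), (13, 4), (13, 7)]
Holes: [(2, 0), (2, 3), (2, 4), (2, 7), (5, 0), (5, 3), (5, 4), (5, 7), (10, 0), (10, 3), (10, 4), (10, 7), (13, 0), (13, 3), (13, 4), (13, 7)]

Answer: yes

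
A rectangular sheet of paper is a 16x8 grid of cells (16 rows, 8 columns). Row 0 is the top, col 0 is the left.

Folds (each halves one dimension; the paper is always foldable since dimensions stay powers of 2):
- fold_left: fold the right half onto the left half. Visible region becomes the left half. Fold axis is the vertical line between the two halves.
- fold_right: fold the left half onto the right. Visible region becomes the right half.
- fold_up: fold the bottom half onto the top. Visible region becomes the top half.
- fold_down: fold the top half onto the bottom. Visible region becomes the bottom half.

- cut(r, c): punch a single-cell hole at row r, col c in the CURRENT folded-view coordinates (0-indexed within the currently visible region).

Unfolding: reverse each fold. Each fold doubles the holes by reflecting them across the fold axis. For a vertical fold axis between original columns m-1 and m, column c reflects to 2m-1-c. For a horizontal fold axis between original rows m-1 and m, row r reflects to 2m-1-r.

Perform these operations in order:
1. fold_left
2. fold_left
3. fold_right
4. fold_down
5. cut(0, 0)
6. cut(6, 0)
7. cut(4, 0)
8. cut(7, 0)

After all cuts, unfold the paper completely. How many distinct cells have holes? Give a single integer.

Op 1 fold_left: fold axis v@4; visible region now rows[0,16) x cols[0,4) = 16x4
Op 2 fold_left: fold axis v@2; visible region now rows[0,16) x cols[0,2) = 16x2
Op 3 fold_right: fold axis v@1; visible region now rows[0,16) x cols[1,2) = 16x1
Op 4 fold_down: fold axis h@8; visible region now rows[8,16) x cols[1,2) = 8x1
Op 5 cut(0, 0): punch at orig (8,1); cuts so far [(8, 1)]; region rows[8,16) x cols[1,2) = 8x1
Op 6 cut(6, 0): punch at orig (14,1); cuts so far [(8, 1), (14, 1)]; region rows[8,16) x cols[1,2) = 8x1
Op 7 cut(4, 0): punch at orig (12,1); cuts so far [(8, 1), (12, 1), (14, 1)]; region rows[8,16) x cols[1,2) = 8x1
Op 8 cut(7, 0): punch at orig (15,1); cuts so far [(8, 1), (12, 1), (14, 1), (15, 1)]; region rows[8,16) x cols[1,2) = 8x1
Unfold 1 (reflect across h@8): 8 holes -> [(0, 1), (1, 1), (3, 1), (7, 1), (8, 1), (12, 1), (14, 1), (15, 1)]
Unfold 2 (reflect across v@1): 16 holes -> [(0, 0), (0, 1), (1, 0), (1, 1), (3, 0), (3, 1), (7, 0), (7, 1), (8, 0), (8, 1), (12, 0), (12, 1), (14, 0), (14, 1), (15, 0), (15, 1)]
Unfold 3 (reflect across v@2): 32 holes -> [(0, 0), (0, 1), (0, 2), (0, 3), (1, 0), (1, 1), (1, 2), (1, 3), (3, 0), (3, 1), (3, 2), (3, 3), (7, 0), (7, 1), (7, 2), (7, 3), (8, 0), (8, 1), (8, 2), (8, 3), (12, 0), (12, 1), (12, 2), (12, 3), (14, 0), (14, 1), (14, 2), (14, 3), (15, 0), (15, 1), (15, 2), (15, 3)]
Unfold 4 (reflect across v@4): 64 holes -> [(0, 0), (0, 1), (0, 2), (0, 3), (0, 4), (0, 5), (0, 6), (0, 7), (1, 0), (1, 1), (1, 2), (1, 3), (1, 4), (1, 5), (1, 6), (1, 7), (3, 0), (3, 1), (3, 2), (3, 3), (3, 4), (3, 5), (3, 6), (3, 7), (7, 0), (7, 1), (7, 2), (7, 3), (7, 4), (7, 5), (7, 6), (7, 7), (8, 0), (8, 1), (8, 2), (8, 3), (8, 4), (8, 5), (8, 6), (8, 7), (12, 0), (12, 1), (12, 2), (12, 3), (12, 4), (12, 5), (12, 6), (12, 7), (14, 0), (14, 1), (14, 2), (14, 3), (14, 4), (14, 5), (14, 6), (14, 7), (15, 0), (15, 1), (15, 2), (15, 3), (15, 4), (15, 5), (15, 6), (15, 7)]

Answer: 64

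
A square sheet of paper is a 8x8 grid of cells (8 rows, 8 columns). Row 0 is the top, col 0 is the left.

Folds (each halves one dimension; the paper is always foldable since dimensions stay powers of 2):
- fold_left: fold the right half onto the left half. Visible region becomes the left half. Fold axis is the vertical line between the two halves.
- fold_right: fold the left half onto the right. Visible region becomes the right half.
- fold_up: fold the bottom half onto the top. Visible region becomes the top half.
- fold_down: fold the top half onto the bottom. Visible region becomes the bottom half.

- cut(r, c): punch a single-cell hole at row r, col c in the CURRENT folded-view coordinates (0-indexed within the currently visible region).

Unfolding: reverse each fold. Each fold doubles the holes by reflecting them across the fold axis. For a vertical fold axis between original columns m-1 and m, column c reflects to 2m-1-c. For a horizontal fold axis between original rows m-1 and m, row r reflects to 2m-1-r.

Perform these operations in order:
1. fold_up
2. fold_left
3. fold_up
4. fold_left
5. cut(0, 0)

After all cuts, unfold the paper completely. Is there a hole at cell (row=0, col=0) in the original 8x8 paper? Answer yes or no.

Op 1 fold_up: fold axis h@4; visible region now rows[0,4) x cols[0,8) = 4x8
Op 2 fold_left: fold axis v@4; visible region now rows[0,4) x cols[0,4) = 4x4
Op 3 fold_up: fold axis h@2; visible region now rows[0,2) x cols[0,4) = 2x4
Op 4 fold_left: fold axis v@2; visible region now rows[0,2) x cols[0,2) = 2x2
Op 5 cut(0, 0): punch at orig (0,0); cuts so far [(0, 0)]; region rows[0,2) x cols[0,2) = 2x2
Unfold 1 (reflect across v@2): 2 holes -> [(0, 0), (0, 3)]
Unfold 2 (reflect across h@2): 4 holes -> [(0, 0), (0, 3), (3, 0), (3, 3)]
Unfold 3 (reflect across v@4): 8 holes -> [(0, 0), (0, 3), (0, 4), (0, 7), (3, 0), (3, 3), (3, 4), (3, 7)]
Unfold 4 (reflect across h@4): 16 holes -> [(0, 0), (0, 3), (0, 4), (0, 7), (3, 0), (3, 3), (3, 4), (3, 7), (4, 0), (4, 3), (4, 4), (4, 7), (7, 0), (7, 3), (7, 4), (7, 7)]
Holes: [(0, 0), (0, 3), (0, 4), (0, 7), (3, 0), (3, 3), (3, 4), (3, 7), (4, 0), (4, 3), (4, 4), (4, 7), (7, 0), (7, 3), (7, 4), (7, 7)]

Answer: yes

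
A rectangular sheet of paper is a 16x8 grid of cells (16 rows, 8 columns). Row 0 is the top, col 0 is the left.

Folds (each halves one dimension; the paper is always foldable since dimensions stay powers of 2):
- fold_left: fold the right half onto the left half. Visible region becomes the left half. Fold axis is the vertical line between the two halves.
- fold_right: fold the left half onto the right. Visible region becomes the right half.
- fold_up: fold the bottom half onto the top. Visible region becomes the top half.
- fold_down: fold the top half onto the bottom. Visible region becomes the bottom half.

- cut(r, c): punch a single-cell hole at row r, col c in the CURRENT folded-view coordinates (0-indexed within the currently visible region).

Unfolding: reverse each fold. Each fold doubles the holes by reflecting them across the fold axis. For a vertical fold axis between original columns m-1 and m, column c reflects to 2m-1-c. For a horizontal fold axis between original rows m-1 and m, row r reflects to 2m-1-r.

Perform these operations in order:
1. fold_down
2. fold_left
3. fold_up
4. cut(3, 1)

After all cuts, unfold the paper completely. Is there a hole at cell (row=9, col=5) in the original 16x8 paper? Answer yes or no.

Op 1 fold_down: fold axis h@8; visible region now rows[8,16) x cols[0,8) = 8x8
Op 2 fold_left: fold axis v@4; visible region now rows[8,16) x cols[0,4) = 8x4
Op 3 fold_up: fold axis h@12; visible region now rows[8,12) x cols[0,4) = 4x4
Op 4 cut(3, 1): punch at orig (11,1); cuts so far [(11, 1)]; region rows[8,12) x cols[0,4) = 4x4
Unfold 1 (reflect across h@12): 2 holes -> [(11, 1), (12, 1)]
Unfold 2 (reflect across v@4): 4 holes -> [(11, 1), (11, 6), (12, 1), (12, 6)]
Unfold 3 (reflect across h@8): 8 holes -> [(3, 1), (3, 6), (4, 1), (4, 6), (11, 1), (11, 6), (12, 1), (12, 6)]
Holes: [(3, 1), (3, 6), (4, 1), (4, 6), (11, 1), (11, 6), (12, 1), (12, 6)]

Answer: no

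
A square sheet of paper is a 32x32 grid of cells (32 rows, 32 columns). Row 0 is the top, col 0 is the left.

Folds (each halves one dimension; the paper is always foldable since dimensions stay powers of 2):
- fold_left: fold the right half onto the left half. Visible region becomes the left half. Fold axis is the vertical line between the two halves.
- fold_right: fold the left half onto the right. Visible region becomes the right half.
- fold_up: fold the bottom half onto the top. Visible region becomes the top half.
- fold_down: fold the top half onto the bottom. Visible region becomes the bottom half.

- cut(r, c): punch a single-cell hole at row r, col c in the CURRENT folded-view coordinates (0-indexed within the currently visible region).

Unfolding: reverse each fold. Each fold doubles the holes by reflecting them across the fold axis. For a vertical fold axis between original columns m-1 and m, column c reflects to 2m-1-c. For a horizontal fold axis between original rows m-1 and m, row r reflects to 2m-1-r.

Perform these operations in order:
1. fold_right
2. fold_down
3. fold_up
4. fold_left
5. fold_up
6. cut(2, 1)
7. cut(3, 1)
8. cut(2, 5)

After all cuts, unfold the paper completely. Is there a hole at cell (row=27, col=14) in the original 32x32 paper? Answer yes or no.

Op 1 fold_right: fold axis v@16; visible region now rows[0,32) x cols[16,32) = 32x16
Op 2 fold_down: fold axis h@16; visible region now rows[16,32) x cols[16,32) = 16x16
Op 3 fold_up: fold axis h@24; visible region now rows[16,24) x cols[16,32) = 8x16
Op 4 fold_left: fold axis v@24; visible region now rows[16,24) x cols[16,24) = 8x8
Op 5 fold_up: fold axis h@20; visible region now rows[16,20) x cols[16,24) = 4x8
Op 6 cut(2, 1): punch at orig (18,17); cuts so far [(18, 17)]; region rows[16,20) x cols[16,24) = 4x8
Op 7 cut(3, 1): punch at orig (19,17); cuts so far [(18, 17), (19, 17)]; region rows[16,20) x cols[16,24) = 4x8
Op 8 cut(2, 5): punch at orig (18,21); cuts so far [(18, 17), (18, 21), (19, 17)]; region rows[16,20) x cols[16,24) = 4x8
Unfold 1 (reflect across h@20): 6 holes -> [(18, 17), (18, 21), (19, 17), (20, 17), (21, 17), (21, 21)]
Unfold 2 (reflect across v@24): 12 holes -> [(18, 17), (18, 21), (18, 26), (18, 30), (19, 17), (19, 30), (20, 17), (20, 30), (21, 17), (21, 21), (21, 26), (21, 30)]
Unfold 3 (reflect across h@24): 24 holes -> [(18, 17), (18, 21), (18, 26), (18, 30), (19, 17), (19, 30), (20, 17), (20, 30), (21, 17), (21, 21), (21, 26), (21, 30), (26, 17), (26, 21), (26, 26), (26, 30), (27, 17), (27, 30), (28, 17), (28, 30), (29, 17), (29, 21), (29, 26), (29, 30)]
Unfold 4 (reflect across h@16): 48 holes -> [(2, 17), (2, 21), (2, 26), (2, 30), (3, 17), (3, 30), (4, 17), (4, 30), (5, 17), (5, 21), (5, 26), (5, 30), (10, 17), (10, 21), (10, 26), (10, 30), (11, 17), (11, 30), (12, 17), (12, 30), (13, 17), (13, 21), (13, 26), (13, 30), (18, 17), (18, 21), (18, 26), (18, 30), (19, 17), (19, 30), (20, 17), (20, 30), (21, 17), (21, 21), (21, 26), (21, 30), (26, 17), (26, 21), (26, 26), (26, 30), (27, 17), (27, 30), (28, 17), (28, 30), (29, 17), (29, 21), (29, 26), (29, 30)]
Unfold 5 (reflect across v@16): 96 holes -> [(2, 1), (2, 5), (2, 10), (2, 14), (2, 17), (2, 21), (2, 26), (2, 30), (3, 1), (3, 14), (3, 17), (3, 30), (4, 1), (4, 14), (4, 17), (4, 30), (5, 1), (5, 5), (5, 10), (5, 14), (5, 17), (5, 21), (5, 26), (5, 30), (10, 1), (10, 5), (10, 10), (10, 14), (10, 17), (10, 21), (10, 26), (10, 30), (11, 1), (11, 14), (11, 17), (11, 30), (12, 1), (12, 14), (12, 17), (12, 30), (13, 1), (13, 5), (13, 10), (13, 14), (13, 17), (13, 21), (13, 26), (13, 30), (18, 1), (18, 5), (18, 10), (18, 14), (18, 17), (18, 21), (18, 26), (18, 30), (19, 1), (19, 14), (19, 17), (19, 30), (20, 1), (20, 14), (20, 17), (20, 30), (21, 1), (21, 5), (21, 10), (21, 14), (21, 17), (21, 21), (21, 26), (21, 30), (26, 1), (26, 5), (26, 10), (26, 14), (26, 17), (26, 21), (26, 26), (26, 30), (27, 1), (27, 14), (27, 17), (27, 30), (28, 1), (28, 14), (28, 17), (28, 30), (29, 1), (29, 5), (29, 10), (29, 14), (29, 17), (29, 21), (29, 26), (29, 30)]
Holes: [(2, 1), (2, 5), (2, 10), (2, 14), (2, 17), (2, 21), (2, 26), (2, 30), (3, 1), (3, 14), (3, 17), (3, 30), (4, 1), (4, 14), (4, 17), (4, 30), (5, 1), (5, 5), (5, 10), (5, 14), (5, 17), (5, 21), (5, 26), (5, 30), (10, 1), (10, 5), (10, 10), (10, 14), (10, 17), (10, 21), (10, 26), (10, 30), (11, 1), (11, 14), (11, 17), (11, 30), (12, 1), (12, 14), (12, 17), (12, 30), (13, 1), (13, 5), (13, 10), (13, 14), (13, 17), (13, 21), (13, 26), (13, 30), (18, 1), (18, 5), (18, 10), (18, 14), (18, 17), (18, 21), (18, 26), (18, 30), (19, 1), (19, 14), (19, 17), (19, 30), (20, 1), (20, 14), (20, 17), (20, 30), (21, 1), (21, 5), (21, 10), (21, 14), (21, 17), (21, 21), (21, 26), (21, 30), (26, 1), (26, 5), (26, 10), (26, 14), (26, 17), (26, 21), (26, 26), (26, 30), (27, 1), (27, 14), (27, 17), (27, 30), (28, 1), (28, 14), (28, 17), (28, 30), (29, 1), (29, 5), (29, 10), (29, 14), (29, 17), (29, 21), (29, 26), (29, 30)]

Answer: yes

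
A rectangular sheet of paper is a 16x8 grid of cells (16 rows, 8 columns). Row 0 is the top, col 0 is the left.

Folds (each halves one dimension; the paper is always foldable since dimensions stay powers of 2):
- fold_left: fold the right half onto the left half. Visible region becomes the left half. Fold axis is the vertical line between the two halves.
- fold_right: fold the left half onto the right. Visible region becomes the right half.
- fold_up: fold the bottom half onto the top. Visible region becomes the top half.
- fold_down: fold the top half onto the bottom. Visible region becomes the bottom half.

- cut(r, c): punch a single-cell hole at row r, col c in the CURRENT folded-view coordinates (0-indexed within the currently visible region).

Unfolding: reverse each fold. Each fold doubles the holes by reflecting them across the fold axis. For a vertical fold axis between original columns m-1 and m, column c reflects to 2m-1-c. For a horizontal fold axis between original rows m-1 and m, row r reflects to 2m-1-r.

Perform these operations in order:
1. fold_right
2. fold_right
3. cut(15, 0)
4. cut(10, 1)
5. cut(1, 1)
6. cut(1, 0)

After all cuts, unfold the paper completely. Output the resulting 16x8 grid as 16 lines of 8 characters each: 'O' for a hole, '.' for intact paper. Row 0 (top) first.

Op 1 fold_right: fold axis v@4; visible region now rows[0,16) x cols[4,8) = 16x4
Op 2 fold_right: fold axis v@6; visible region now rows[0,16) x cols[6,8) = 16x2
Op 3 cut(15, 0): punch at orig (15,6); cuts so far [(15, 6)]; region rows[0,16) x cols[6,8) = 16x2
Op 4 cut(10, 1): punch at orig (10,7); cuts so far [(10, 7), (15, 6)]; region rows[0,16) x cols[6,8) = 16x2
Op 5 cut(1, 1): punch at orig (1,7); cuts so far [(1, 7), (10, 7), (15, 6)]; region rows[0,16) x cols[6,8) = 16x2
Op 6 cut(1, 0): punch at orig (1,6); cuts so far [(1, 6), (1, 7), (10, 7), (15, 6)]; region rows[0,16) x cols[6,8) = 16x2
Unfold 1 (reflect across v@6): 8 holes -> [(1, 4), (1, 5), (1, 6), (1, 7), (10, 4), (10, 7), (15, 5), (15, 6)]
Unfold 2 (reflect across v@4): 16 holes -> [(1, 0), (1, 1), (1, 2), (1, 3), (1, 4), (1, 5), (1, 6), (1, 7), (10, 0), (10, 3), (10, 4), (10, 7), (15, 1), (15, 2), (15, 5), (15, 6)]

Answer: ........
OOOOOOOO
........
........
........
........
........
........
........
........
O..OO..O
........
........
........
........
.OO..OO.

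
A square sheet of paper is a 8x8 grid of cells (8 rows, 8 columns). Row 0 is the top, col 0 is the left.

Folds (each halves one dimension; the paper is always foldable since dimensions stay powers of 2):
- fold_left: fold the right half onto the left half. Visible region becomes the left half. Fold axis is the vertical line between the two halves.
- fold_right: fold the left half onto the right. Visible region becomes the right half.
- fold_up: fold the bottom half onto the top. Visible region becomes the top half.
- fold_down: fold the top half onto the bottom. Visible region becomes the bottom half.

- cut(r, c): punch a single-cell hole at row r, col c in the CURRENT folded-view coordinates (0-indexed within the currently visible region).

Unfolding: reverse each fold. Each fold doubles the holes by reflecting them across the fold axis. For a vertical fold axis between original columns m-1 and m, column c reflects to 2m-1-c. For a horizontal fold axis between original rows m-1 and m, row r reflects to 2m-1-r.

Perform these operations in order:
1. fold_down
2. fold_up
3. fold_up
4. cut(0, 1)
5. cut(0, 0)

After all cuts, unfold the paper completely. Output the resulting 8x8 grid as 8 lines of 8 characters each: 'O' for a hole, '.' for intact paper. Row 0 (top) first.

Answer: OO......
OO......
OO......
OO......
OO......
OO......
OO......
OO......

Derivation:
Op 1 fold_down: fold axis h@4; visible region now rows[4,8) x cols[0,8) = 4x8
Op 2 fold_up: fold axis h@6; visible region now rows[4,6) x cols[0,8) = 2x8
Op 3 fold_up: fold axis h@5; visible region now rows[4,5) x cols[0,8) = 1x8
Op 4 cut(0, 1): punch at orig (4,1); cuts so far [(4, 1)]; region rows[4,5) x cols[0,8) = 1x8
Op 5 cut(0, 0): punch at orig (4,0); cuts so far [(4, 0), (4, 1)]; region rows[4,5) x cols[0,8) = 1x8
Unfold 1 (reflect across h@5): 4 holes -> [(4, 0), (4, 1), (5, 0), (5, 1)]
Unfold 2 (reflect across h@6): 8 holes -> [(4, 0), (4, 1), (5, 0), (5, 1), (6, 0), (6, 1), (7, 0), (7, 1)]
Unfold 3 (reflect across h@4): 16 holes -> [(0, 0), (0, 1), (1, 0), (1, 1), (2, 0), (2, 1), (3, 0), (3, 1), (4, 0), (4, 1), (5, 0), (5, 1), (6, 0), (6, 1), (7, 0), (7, 1)]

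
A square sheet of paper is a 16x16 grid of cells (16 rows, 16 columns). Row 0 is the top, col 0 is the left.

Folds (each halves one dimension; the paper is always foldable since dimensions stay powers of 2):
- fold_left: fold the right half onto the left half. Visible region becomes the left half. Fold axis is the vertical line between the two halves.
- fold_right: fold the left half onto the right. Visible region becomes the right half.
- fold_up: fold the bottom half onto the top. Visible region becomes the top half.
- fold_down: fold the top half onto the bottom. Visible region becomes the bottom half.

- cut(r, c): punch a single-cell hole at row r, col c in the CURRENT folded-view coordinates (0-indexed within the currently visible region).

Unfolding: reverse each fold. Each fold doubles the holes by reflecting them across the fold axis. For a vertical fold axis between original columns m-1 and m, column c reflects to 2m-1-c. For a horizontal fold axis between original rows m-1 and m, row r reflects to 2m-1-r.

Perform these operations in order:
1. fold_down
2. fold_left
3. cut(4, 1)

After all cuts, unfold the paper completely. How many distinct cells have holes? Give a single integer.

Op 1 fold_down: fold axis h@8; visible region now rows[8,16) x cols[0,16) = 8x16
Op 2 fold_left: fold axis v@8; visible region now rows[8,16) x cols[0,8) = 8x8
Op 3 cut(4, 1): punch at orig (12,1); cuts so far [(12, 1)]; region rows[8,16) x cols[0,8) = 8x8
Unfold 1 (reflect across v@8): 2 holes -> [(12, 1), (12, 14)]
Unfold 2 (reflect across h@8): 4 holes -> [(3, 1), (3, 14), (12, 1), (12, 14)]

Answer: 4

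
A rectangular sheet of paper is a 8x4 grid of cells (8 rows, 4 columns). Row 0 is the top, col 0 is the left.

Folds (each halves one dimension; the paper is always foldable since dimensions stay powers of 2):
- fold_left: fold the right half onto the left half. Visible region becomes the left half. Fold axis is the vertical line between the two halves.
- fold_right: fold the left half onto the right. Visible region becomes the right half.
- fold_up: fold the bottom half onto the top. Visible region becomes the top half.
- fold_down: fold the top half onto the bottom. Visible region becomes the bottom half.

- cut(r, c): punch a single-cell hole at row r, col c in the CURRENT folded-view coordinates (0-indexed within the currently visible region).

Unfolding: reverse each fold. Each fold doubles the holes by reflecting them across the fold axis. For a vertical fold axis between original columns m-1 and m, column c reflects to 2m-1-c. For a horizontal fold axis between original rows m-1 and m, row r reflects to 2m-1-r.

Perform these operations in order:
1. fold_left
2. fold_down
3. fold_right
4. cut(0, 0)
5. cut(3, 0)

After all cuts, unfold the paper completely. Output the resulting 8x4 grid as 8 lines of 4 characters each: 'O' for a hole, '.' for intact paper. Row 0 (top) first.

Answer: OOOO
....
....
OOOO
OOOO
....
....
OOOO

Derivation:
Op 1 fold_left: fold axis v@2; visible region now rows[0,8) x cols[0,2) = 8x2
Op 2 fold_down: fold axis h@4; visible region now rows[4,8) x cols[0,2) = 4x2
Op 3 fold_right: fold axis v@1; visible region now rows[4,8) x cols[1,2) = 4x1
Op 4 cut(0, 0): punch at orig (4,1); cuts so far [(4, 1)]; region rows[4,8) x cols[1,2) = 4x1
Op 5 cut(3, 0): punch at orig (7,1); cuts so far [(4, 1), (7, 1)]; region rows[4,8) x cols[1,2) = 4x1
Unfold 1 (reflect across v@1): 4 holes -> [(4, 0), (4, 1), (7, 0), (7, 1)]
Unfold 2 (reflect across h@4): 8 holes -> [(0, 0), (0, 1), (3, 0), (3, 1), (4, 0), (4, 1), (7, 0), (7, 1)]
Unfold 3 (reflect across v@2): 16 holes -> [(0, 0), (0, 1), (0, 2), (0, 3), (3, 0), (3, 1), (3, 2), (3, 3), (4, 0), (4, 1), (4, 2), (4, 3), (7, 0), (7, 1), (7, 2), (7, 3)]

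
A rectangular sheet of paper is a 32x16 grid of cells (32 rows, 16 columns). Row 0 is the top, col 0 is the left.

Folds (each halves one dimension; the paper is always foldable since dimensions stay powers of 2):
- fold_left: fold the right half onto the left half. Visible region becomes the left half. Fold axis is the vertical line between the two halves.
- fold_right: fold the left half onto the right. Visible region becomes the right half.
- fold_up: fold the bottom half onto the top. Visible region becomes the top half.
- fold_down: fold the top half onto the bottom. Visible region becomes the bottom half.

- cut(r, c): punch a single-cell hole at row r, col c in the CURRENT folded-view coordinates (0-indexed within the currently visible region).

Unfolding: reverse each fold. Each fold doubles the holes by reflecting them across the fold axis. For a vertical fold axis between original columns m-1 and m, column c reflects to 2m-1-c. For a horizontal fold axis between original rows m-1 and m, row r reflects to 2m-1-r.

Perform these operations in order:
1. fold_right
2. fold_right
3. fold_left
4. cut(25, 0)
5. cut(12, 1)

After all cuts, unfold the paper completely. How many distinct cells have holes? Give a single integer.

Op 1 fold_right: fold axis v@8; visible region now rows[0,32) x cols[8,16) = 32x8
Op 2 fold_right: fold axis v@12; visible region now rows[0,32) x cols[12,16) = 32x4
Op 3 fold_left: fold axis v@14; visible region now rows[0,32) x cols[12,14) = 32x2
Op 4 cut(25, 0): punch at orig (25,12); cuts so far [(25, 12)]; region rows[0,32) x cols[12,14) = 32x2
Op 5 cut(12, 1): punch at orig (12,13); cuts so far [(12, 13), (25, 12)]; region rows[0,32) x cols[12,14) = 32x2
Unfold 1 (reflect across v@14): 4 holes -> [(12, 13), (12, 14), (25, 12), (25, 15)]
Unfold 2 (reflect across v@12): 8 holes -> [(12, 9), (12, 10), (12, 13), (12, 14), (25, 8), (25, 11), (25, 12), (25, 15)]
Unfold 3 (reflect across v@8): 16 holes -> [(12, 1), (12, 2), (12, 5), (12, 6), (12, 9), (12, 10), (12, 13), (12, 14), (25, 0), (25, 3), (25, 4), (25, 7), (25, 8), (25, 11), (25, 12), (25, 15)]

Answer: 16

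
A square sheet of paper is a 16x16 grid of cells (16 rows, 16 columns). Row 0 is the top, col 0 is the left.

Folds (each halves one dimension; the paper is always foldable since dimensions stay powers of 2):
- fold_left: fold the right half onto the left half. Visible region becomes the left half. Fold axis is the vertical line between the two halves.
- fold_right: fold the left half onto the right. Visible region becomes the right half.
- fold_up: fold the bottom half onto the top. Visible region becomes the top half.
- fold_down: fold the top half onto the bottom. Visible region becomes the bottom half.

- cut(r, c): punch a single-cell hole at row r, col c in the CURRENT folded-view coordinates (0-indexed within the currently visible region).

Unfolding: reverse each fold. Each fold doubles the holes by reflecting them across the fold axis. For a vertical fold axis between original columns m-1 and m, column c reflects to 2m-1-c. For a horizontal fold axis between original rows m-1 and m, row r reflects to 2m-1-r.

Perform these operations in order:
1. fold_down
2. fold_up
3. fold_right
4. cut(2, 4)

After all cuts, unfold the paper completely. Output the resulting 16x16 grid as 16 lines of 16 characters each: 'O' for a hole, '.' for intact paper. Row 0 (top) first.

Op 1 fold_down: fold axis h@8; visible region now rows[8,16) x cols[0,16) = 8x16
Op 2 fold_up: fold axis h@12; visible region now rows[8,12) x cols[0,16) = 4x16
Op 3 fold_right: fold axis v@8; visible region now rows[8,12) x cols[8,16) = 4x8
Op 4 cut(2, 4): punch at orig (10,12); cuts so far [(10, 12)]; region rows[8,12) x cols[8,16) = 4x8
Unfold 1 (reflect across v@8): 2 holes -> [(10, 3), (10, 12)]
Unfold 2 (reflect across h@12): 4 holes -> [(10, 3), (10, 12), (13, 3), (13, 12)]
Unfold 3 (reflect across h@8): 8 holes -> [(2, 3), (2, 12), (5, 3), (5, 12), (10, 3), (10, 12), (13, 3), (13, 12)]

Answer: ................
................
...O........O...
................
................
...O........O...
................
................
................
................
...O........O...
................
................
...O........O...
................
................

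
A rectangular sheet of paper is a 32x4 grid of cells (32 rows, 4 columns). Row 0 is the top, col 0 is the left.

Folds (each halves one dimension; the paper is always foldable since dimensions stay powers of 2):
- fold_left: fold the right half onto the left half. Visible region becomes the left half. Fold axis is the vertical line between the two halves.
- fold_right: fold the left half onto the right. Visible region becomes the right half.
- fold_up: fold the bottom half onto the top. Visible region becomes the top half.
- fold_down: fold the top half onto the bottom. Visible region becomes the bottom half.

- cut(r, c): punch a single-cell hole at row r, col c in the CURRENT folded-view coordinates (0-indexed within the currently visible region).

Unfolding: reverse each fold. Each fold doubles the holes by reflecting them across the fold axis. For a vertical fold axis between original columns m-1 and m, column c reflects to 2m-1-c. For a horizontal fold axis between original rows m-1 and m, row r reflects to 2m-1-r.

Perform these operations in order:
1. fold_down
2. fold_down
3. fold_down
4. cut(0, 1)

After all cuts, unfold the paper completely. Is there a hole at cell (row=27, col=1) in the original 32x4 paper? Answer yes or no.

Op 1 fold_down: fold axis h@16; visible region now rows[16,32) x cols[0,4) = 16x4
Op 2 fold_down: fold axis h@24; visible region now rows[24,32) x cols[0,4) = 8x4
Op 3 fold_down: fold axis h@28; visible region now rows[28,32) x cols[0,4) = 4x4
Op 4 cut(0, 1): punch at orig (28,1); cuts so far [(28, 1)]; region rows[28,32) x cols[0,4) = 4x4
Unfold 1 (reflect across h@28): 2 holes -> [(27, 1), (28, 1)]
Unfold 2 (reflect across h@24): 4 holes -> [(19, 1), (20, 1), (27, 1), (28, 1)]
Unfold 3 (reflect across h@16): 8 holes -> [(3, 1), (4, 1), (11, 1), (12, 1), (19, 1), (20, 1), (27, 1), (28, 1)]
Holes: [(3, 1), (4, 1), (11, 1), (12, 1), (19, 1), (20, 1), (27, 1), (28, 1)]

Answer: yes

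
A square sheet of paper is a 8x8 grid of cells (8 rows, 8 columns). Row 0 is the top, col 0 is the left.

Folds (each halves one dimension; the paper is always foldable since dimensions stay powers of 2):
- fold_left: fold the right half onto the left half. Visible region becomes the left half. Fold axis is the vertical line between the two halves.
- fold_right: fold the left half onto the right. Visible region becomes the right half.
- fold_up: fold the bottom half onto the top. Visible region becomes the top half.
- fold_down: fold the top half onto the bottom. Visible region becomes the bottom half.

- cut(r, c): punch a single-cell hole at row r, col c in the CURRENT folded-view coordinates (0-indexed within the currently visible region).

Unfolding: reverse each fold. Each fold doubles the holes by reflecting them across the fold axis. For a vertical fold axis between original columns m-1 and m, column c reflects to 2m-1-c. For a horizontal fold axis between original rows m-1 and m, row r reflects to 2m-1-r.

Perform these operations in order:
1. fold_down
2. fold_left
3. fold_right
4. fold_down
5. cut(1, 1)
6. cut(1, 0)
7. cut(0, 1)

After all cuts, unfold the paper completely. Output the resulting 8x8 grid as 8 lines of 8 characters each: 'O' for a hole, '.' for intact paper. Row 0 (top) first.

Op 1 fold_down: fold axis h@4; visible region now rows[4,8) x cols[0,8) = 4x8
Op 2 fold_left: fold axis v@4; visible region now rows[4,8) x cols[0,4) = 4x4
Op 3 fold_right: fold axis v@2; visible region now rows[4,8) x cols[2,4) = 4x2
Op 4 fold_down: fold axis h@6; visible region now rows[6,8) x cols[2,4) = 2x2
Op 5 cut(1, 1): punch at orig (7,3); cuts so far [(7, 3)]; region rows[6,8) x cols[2,4) = 2x2
Op 6 cut(1, 0): punch at orig (7,2); cuts so far [(7, 2), (7, 3)]; region rows[6,8) x cols[2,4) = 2x2
Op 7 cut(0, 1): punch at orig (6,3); cuts so far [(6, 3), (7, 2), (7, 3)]; region rows[6,8) x cols[2,4) = 2x2
Unfold 1 (reflect across h@6): 6 holes -> [(4, 2), (4, 3), (5, 3), (6, 3), (7, 2), (7, 3)]
Unfold 2 (reflect across v@2): 12 holes -> [(4, 0), (4, 1), (4, 2), (4, 3), (5, 0), (5, 3), (6, 0), (6, 3), (7, 0), (7, 1), (7, 2), (7, 3)]
Unfold 3 (reflect across v@4): 24 holes -> [(4, 0), (4, 1), (4, 2), (4, 3), (4, 4), (4, 5), (4, 6), (4, 7), (5, 0), (5, 3), (5, 4), (5, 7), (6, 0), (6, 3), (6, 4), (6, 7), (7, 0), (7, 1), (7, 2), (7, 3), (7, 4), (7, 5), (7, 6), (7, 7)]
Unfold 4 (reflect across h@4): 48 holes -> [(0, 0), (0, 1), (0, 2), (0, 3), (0, 4), (0, 5), (0, 6), (0, 7), (1, 0), (1, 3), (1, 4), (1, 7), (2, 0), (2, 3), (2, 4), (2, 7), (3, 0), (3, 1), (3, 2), (3, 3), (3, 4), (3, 5), (3, 6), (3, 7), (4, 0), (4, 1), (4, 2), (4, 3), (4, 4), (4, 5), (4, 6), (4, 7), (5, 0), (5, 3), (5, 4), (5, 7), (6, 0), (6, 3), (6, 4), (6, 7), (7, 0), (7, 1), (7, 2), (7, 3), (7, 4), (7, 5), (7, 6), (7, 7)]

Answer: OOOOOOOO
O..OO..O
O..OO..O
OOOOOOOO
OOOOOOOO
O..OO..O
O..OO..O
OOOOOOOO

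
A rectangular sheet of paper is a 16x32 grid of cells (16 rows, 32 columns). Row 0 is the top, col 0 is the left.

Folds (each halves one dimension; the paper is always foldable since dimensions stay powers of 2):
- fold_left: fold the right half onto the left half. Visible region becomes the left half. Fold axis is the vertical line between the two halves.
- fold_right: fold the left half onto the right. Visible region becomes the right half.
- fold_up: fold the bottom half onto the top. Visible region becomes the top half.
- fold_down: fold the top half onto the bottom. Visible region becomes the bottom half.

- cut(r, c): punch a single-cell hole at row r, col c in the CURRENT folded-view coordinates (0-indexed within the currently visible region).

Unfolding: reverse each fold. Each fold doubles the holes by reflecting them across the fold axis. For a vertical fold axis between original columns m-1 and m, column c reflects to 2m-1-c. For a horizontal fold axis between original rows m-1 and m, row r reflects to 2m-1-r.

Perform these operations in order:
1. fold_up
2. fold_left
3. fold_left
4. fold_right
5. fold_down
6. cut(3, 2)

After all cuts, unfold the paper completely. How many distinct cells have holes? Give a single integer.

Op 1 fold_up: fold axis h@8; visible region now rows[0,8) x cols[0,32) = 8x32
Op 2 fold_left: fold axis v@16; visible region now rows[0,8) x cols[0,16) = 8x16
Op 3 fold_left: fold axis v@8; visible region now rows[0,8) x cols[0,8) = 8x8
Op 4 fold_right: fold axis v@4; visible region now rows[0,8) x cols[4,8) = 8x4
Op 5 fold_down: fold axis h@4; visible region now rows[4,8) x cols[4,8) = 4x4
Op 6 cut(3, 2): punch at orig (7,6); cuts so far [(7, 6)]; region rows[4,8) x cols[4,8) = 4x4
Unfold 1 (reflect across h@4): 2 holes -> [(0, 6), (7, 6)]
Unfold 2 (reflect across v@4): 4 holes -> [(0, 1), (0, 6), (7, 1), (7, 6)]
Unfold 3 (reflect across v@8): 8 holes -> [(0, 1), (0, 6), (0, 9), (0, 14), (7, 1), (7, 6), (7, 9), (7, 14)]
Unfold 4 (reflect across v@16): 16 holes -> [(0, 1), (0, 6), (0, 9), (0, 14), (0, 17), (0, 22), (0, 25), (0, 30), (7, 1), (7, 6), (7, 9), (7, 14), (7, 17), (7, 22), (7, 25), (7, 30)]
Unfold 5 (reflect across h@8): 32 holes -> [(0, 1), (0, 6), (0, 9), (0, 14), (0, 17), (0, 22), (0, 25), (0, 30), (7, 1), (7, 6), (7, 9), (7, 14), (7, 17), (7, 22), (7, 25), (7, 30), (8, 1), (8, 6), (8, 9), (8, 14), (8, 17), (8, 22), (8, 25), (8, 30), (15, 1), (15, 6), (15, 9), (15, 14), (15, 17), (15, 22), (15, 25), (15, 30)]

Answer: 32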